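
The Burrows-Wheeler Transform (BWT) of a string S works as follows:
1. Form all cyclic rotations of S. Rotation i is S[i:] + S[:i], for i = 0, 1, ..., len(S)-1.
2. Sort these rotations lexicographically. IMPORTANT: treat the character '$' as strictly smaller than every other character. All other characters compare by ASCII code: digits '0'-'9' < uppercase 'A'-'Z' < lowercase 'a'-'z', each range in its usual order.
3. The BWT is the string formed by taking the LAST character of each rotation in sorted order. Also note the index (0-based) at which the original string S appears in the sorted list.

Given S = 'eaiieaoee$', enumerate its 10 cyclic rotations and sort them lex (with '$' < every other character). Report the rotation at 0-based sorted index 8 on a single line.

All 10 rotations (rotation i = S[i:]+S[:i]):
  rot[0] = eaiieaoee$
  rot[1] = aiieaoee$e
  rot[2] = iieaoee$ea
  rot[3] = ieaoee$eai
  rot[4] = eaoee$eaii
  rot[5] = aoee$eaiie
  rot[6] = oee$eaiiea
  rot[7] = ee$eaiieao
  rot[8] = e$eaiieaoe
  rot[9] = $eaiieaoee
Sorted (with $ < everything):
  sorted[0] = $eaiieaoee
  sorted[1] = aiieaoee$e
  sorted[2] = aoee$eaiie
  sorted[3] = e$eaiieaoe
  sorted[4] = eaiieaoee$
  sorted[5] = eaoee$eaii
  sorted[6] = ee$eaiieao
  sorted[7] = ieaoee$eai
  sorted[8] = iieaoee$ea
  sorted[9] = oee$eaiiea
sorted[8] = iieaoee$ea

Answer: iieaoee$ea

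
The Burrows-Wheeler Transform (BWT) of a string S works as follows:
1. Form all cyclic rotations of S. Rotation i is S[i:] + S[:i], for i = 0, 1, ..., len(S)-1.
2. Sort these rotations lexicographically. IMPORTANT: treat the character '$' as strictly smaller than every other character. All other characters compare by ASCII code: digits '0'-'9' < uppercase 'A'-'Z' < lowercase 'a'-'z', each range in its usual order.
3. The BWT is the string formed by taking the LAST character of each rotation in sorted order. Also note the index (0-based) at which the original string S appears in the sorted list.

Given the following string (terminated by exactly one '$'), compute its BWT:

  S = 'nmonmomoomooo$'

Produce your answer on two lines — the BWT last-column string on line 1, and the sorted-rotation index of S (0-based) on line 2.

Answer: onnooo$omomomm
6

Derivation:
All 14 rotations (rotation i = S[i:]+S[:i]):
  rot[0] = nmonmomoomooo$
  rot[1] = monmomoomooo$n
  rot[2] = onmomoomooo$nm
  rot[3] = nmomoomooo$nmo
  rot[4] = momoomooo$nmon
  rot[5] = omoomooo$nmonm
  rot[6] = moomooo$nmonmo
  rot[7] = oomooo$nmonmom
  rot[8] = omooo$nmonmomo
  rot[9] = mooo$nmonmomoo
  rot[10] = ooo$nmonmomoom
  rot[11] = oo$nmonmomoomo
  rot[12] = o$nmonmomoomoo
  rot[13] = $nmonmomoomooo
Sorted (with $ < everything):
  sorted[0] = $nmonmomoomooo  (last char: 'o')
  sorted[1] = momoomooo$nmon  (last char: 'n')
  sorted[2] = monmomoomooo$n  (last char: 'n')
  sorted[3] = moomooo$nmonmo  (last char: 'o')
  sorted[4] = mooo$nmonmomoo  (last char: 'o')
  sorted[5] = nmomoomooo$nmo  (last char: 'o')
  sorted[6] = nmonmomoomooo$  (last char: '$')
  sorted[7] = o$nmonmomoomoo  (last char: 'o')
  sorted[8] = omoomooo$nmonm  (last char: 'm')
  sorted[9] = omooo$nmonmomo  (last char: 'o')
  sorted[10] = onmomoomooo$nm  (last char: 'm')
  sorted[11] = oo$nmonmomoomo  (last char: 'o')
  sorted[12] = oomooo$nmonmom  (last char: 'm')
  sorted[13] = ooo$nmonmomoom  (last char: 'm')
Last column: onnooo$omomomm
Original string S is at sorted index 6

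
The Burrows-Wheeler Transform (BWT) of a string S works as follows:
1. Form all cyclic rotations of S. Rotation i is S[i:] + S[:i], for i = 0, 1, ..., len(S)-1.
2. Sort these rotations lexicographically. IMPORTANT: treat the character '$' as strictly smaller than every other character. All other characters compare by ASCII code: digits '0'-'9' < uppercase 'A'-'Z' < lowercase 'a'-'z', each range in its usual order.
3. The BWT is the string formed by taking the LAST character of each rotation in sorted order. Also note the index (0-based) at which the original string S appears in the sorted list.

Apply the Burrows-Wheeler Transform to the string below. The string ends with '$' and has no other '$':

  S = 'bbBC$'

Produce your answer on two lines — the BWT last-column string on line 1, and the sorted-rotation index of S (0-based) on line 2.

Answer: CbBb$
4

Derivation:
All 5 rotations (rotation i = S[i:]+S[:i]):
  rot[0] = bbBC$
  rot[1] = bBC$b
  rot[2] = BC$bb
  rot[3] = C$bbB
  rot[4] = $bbBC
Sorted (with $ < everything):
  sorted[0] = $bbBC  (last char: 'C')
  sorted[1] = BC$bb  (last char: 'b')
  sorted[2] = C$bbB  (last char: 'B')
  sorted[3] = bBC$b  (last char: 'b')
  sorted[4] = bbBC$  (last char: '$')
Last column: CbBb$
Original string S is at sorted index 4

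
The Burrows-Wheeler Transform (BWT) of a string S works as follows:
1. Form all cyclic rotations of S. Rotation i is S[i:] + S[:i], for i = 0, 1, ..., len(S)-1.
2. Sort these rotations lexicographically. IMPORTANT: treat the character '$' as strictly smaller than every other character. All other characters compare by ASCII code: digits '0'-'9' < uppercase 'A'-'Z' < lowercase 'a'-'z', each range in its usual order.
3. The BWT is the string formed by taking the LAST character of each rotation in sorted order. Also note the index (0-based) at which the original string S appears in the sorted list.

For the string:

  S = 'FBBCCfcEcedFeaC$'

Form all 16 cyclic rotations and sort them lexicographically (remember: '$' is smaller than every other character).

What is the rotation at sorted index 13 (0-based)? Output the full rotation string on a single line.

All 16 rotations (rotation i = S[i:]+S[:i]):
  rot[0] = FBBCCfcEcedFeaC$
  rot[1] = BBCCfcEcedFeaC$F
  rot[2] = BCCfcEcedFeaC$FB
  rot[3] = CCfcEcedFeaC$FBB
  rot[4] = CfcEcedFeaC$FBBC
  rot[5] = fcEcedFeaC$FBBCC
  rot[6] = cEcedFeaC$FBBCCf
  rot[7] = EcedFeaC$FBBCCfc
  rot[8] = cedFeaC$FBBCCfcE
  rot[9] = edFeaC$FBBCCfcEc
  rot[10] = dFeaC$FBBCCfcEce
  rot[11] = FeaC$FBBCCfcEced
  rot[12] = eaC$FBBCCfcEcedF
  rot[13] = aC$FBBCCfcEcedFe
  rot[14] = C$FBBCCfcEcedFea
  rot[15] = $FBBCCfcEcedFeaC
Sorted (with $ < everything):
  sorted[0] = $FBBCCfcEcedFeaC
  sorted[1] = BBCCfcEcedFeaC$F
  sorted[2] = BCCfcEcedFeaC$FB
  sorted[3] = C$FBBCCfcEcedFea
  sorted[4] = CCfcEcedFeaC$FBB
  sorted[5] = CfcEcedFeaC$FBBC
  sorted[6] = EcedFeaC$FBBCCfc
  sorted[7] = FBBCCfcEcedFeaC$
  sorted[8] = FeaC$FBBCCfcEced
  sorted[9] = aC$FBBCCfcEcedFe
  sorted[10] = cEcedFeaC$FBBCCf
  sorted[11] = cedFeaC$FBBCCfcE
  sorted[12] = dFeaC$FBBCCfcEce
  sorted[13] = eaC$FBBCCfcEcedF
  sorted[14] = edFeaC$FBBCCfcEc
  sorted[15] = fcEcedFeaC$FBBCC
sorted[13] = eaC$FBBCCfcEcedF

Answer: eaC$FBBCCfcEcedF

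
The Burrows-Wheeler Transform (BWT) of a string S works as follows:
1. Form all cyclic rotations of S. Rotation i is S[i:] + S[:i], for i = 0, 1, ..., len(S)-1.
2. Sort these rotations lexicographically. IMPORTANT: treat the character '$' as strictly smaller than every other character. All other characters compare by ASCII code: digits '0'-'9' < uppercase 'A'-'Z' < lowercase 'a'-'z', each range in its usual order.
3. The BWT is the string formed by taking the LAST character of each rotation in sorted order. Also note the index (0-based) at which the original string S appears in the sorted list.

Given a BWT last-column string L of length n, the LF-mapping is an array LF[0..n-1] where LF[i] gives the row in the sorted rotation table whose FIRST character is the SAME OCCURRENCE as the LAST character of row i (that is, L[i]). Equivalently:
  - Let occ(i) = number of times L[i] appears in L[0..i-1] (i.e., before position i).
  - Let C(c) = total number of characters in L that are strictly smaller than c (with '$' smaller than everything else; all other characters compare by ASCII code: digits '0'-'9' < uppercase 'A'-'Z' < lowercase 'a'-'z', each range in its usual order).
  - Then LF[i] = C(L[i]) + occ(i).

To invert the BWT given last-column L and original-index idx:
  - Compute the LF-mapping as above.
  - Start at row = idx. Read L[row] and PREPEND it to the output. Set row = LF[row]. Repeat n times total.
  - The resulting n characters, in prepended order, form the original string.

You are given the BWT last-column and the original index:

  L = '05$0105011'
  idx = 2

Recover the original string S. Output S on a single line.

Answer: 001015150$

Derivation:
LF mapping: 1 8 0 2 5 3 9 4 6 7
Walk LF starting at row 2, prepending L[row]:
  step 1: row=2, L[2]='$', prepend. Next row=LF[2]=0
  step 2: row=0, L[0]='0', prepend. Next row=LF[0]=1
  step 3: row=1, L[1]='5', prepend. Next row=LF[1]=8
  step 4: row=8, L[8]='1', prepend. Next row=LF[8]=6
  step 5: row=6, L[6]='5', prepend. Next row=LF[6]=9
  step 6: row=9, L[9]='1', prepend. Next row=LF[9]=7
  step 7: row=7, L[7]='0', prepend. Next row=LF[7]=4
  step 8: row=4, L[4]='1', prepend. Next row=LF[4]=5
  step 9: row=5, L[5]='0', prepend. Next row=LF[5]=3
  step 10: row=3, L[3]='0', prepend. Next row=LF[3]=2
Reversed output: 001015150$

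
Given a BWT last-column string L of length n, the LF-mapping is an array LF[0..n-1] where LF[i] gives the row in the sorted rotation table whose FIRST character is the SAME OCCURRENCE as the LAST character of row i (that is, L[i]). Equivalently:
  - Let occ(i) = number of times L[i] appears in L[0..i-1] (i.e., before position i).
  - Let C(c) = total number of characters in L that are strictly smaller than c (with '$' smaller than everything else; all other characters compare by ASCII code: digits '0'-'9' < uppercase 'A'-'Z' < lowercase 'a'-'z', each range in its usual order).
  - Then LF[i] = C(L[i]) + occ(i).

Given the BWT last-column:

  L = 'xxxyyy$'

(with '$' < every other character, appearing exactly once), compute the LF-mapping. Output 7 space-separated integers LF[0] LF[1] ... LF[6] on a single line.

Char counts: '$':1, 'x':3, 'y':3
C (first-col start): C('$')=0, C('x')=1, C('y')=4
L[0]='x': occ=0, LF[0]=C('x')+0=1+0=1
L[1]='x': occ=1, LF[1]=C('x')+1=1+1=2
L[2]='x': occ=2, LF[2]=C('x')+2=1+2=3
L[3]='y': occ=0, LF[3]=C('y')+0=4+0=4
L[4]='y': occ=1, LF[4]=C('y')+1=4+1=5
L[5]='y': occ=2, LF[5]=C('y')+2=4+2=6
L[6]='$': occ=0, LF[6]=C('$')+0=0+0=0

Answer: 1 2 3 4 5 6 0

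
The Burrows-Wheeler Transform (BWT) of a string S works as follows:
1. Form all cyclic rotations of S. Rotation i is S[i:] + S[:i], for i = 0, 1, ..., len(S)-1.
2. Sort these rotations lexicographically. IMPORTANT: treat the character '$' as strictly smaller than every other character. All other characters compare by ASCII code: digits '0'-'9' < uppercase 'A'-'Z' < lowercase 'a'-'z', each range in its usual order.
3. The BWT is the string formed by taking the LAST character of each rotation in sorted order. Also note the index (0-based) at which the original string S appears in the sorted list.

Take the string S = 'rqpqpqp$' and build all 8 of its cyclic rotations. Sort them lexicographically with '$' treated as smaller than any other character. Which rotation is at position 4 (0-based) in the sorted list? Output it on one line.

All 8 rotations (rotation i = S[i:]+S[:i]):
  rot[0] = rqpqpqp$
  rot[1] = qpqpqp$r
  rot[2] = pqpqp$rq
  rot[3] = qpqp$rqp
  rot[4] = pqp$rqpq
  rot[5] = qp$rqpqp
  rot[6] = p$rqpqpq
  rot[7] = $rqpqpqp
Sorted (with $ < everything):
  sorted[0] = $rqpqpqp
  sorted[1] = p$rqpqpq
  sorted[2] = pqp$rqpq
  sorted[3] = pqpqp$rq
  sorted[4] = qp$rqpqp
  sorted[5] = qpqp$rqp
  sorted[6] = qpqpqp$r
  sorted[7] = rqpqpqp$
sorted[4] = qp$rqpqp

Answer: qp$rqpqp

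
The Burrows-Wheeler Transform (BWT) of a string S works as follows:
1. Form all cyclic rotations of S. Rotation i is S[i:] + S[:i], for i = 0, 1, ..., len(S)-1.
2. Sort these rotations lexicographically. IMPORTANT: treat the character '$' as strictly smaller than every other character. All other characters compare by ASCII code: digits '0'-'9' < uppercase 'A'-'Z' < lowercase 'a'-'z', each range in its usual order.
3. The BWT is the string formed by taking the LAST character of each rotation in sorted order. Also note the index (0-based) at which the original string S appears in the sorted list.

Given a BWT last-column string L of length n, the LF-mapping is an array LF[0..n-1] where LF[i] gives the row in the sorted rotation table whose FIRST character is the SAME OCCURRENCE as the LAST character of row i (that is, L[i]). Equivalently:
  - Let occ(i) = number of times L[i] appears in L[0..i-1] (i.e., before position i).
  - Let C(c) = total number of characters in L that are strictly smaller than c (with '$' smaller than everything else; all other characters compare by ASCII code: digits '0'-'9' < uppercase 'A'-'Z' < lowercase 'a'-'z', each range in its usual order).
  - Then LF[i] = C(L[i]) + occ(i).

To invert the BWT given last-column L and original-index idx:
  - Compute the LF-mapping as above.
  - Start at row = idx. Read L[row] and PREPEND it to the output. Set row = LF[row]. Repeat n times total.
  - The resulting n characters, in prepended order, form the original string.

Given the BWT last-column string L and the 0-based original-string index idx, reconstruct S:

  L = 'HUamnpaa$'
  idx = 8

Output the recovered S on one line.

LF mapping: 1 2 3 6 7 8 4 5 0
Walk LF starting at row 8, prepending L[row]:
  step 1: row=8, L[8]='$', prepend. Next row=LF[8]=0
  step 2: row=0, L[0]='H', prepend. Next row=LF[0]=1
  step 3: row=1, L[1]='U', prepend. Next row=LF[1]=2
  step 4: row=2, L[2]='a', prepend. Next row=LF[2]=3
  step 5: row=3, L[3]='m', prepend. Next row=LF[3]=6
  step 6: row=6, L[6]='a', prepend. Next row=LF[6]=4
  step 7: row=4, L[4]='n', prepend. Next row=LF[4]=7
  step 8: row=7, L[7]='a', prepend. Next row=LF[7]=5
  step 9: row=5, L[5]='p', prepend. Next row=LF[5]=8
Reversed output: panamaUH$

Answer: panamaUH$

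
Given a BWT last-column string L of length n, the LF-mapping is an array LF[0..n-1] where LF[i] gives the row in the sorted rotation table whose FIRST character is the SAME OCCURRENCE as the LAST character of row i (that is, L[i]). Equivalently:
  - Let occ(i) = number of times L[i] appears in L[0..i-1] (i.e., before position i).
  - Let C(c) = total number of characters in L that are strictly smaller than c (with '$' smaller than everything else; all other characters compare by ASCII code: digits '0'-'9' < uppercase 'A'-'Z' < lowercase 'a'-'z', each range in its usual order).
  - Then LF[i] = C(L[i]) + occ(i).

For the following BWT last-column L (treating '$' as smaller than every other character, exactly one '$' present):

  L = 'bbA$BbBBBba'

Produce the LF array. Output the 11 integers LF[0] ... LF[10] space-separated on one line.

Char counts: '$':1, 'A':1, 'B':4, 'a':1, 'b':4
C (first-col start): C('$')=0, C('A')=1, C('B')=2, C('a')=6, C('b')=7
L[0]='b': occ=0, LF[0]=C('b')+0=7+0=7
L[1]='b': occ=1, LF[1]=C('b')+1=7+1=8
L[2]='A': occ=0, LF[2]=C('A')+0=1+0=1
L[3]='$': occ=0, LF[3]=C('$')+0=0+0=0
L[4]='B': occ=0, LF[4]=C('B')+0=2+0=2
L[5]='b': occ=2, LF[5]=C('b')+2=7+2=9
L[6]='B': occ=1, LF[6]=C('B')+1=2+1=3
L[7]='B': occ=2, LF[7]=C('B')+2=2+2=4
L[8]='B': occ=3, LF[8]=C('B')+3=2+3=5
L[9]='b': occ=3, LF[9]=C('b')+3=7+3=10
L[10]='a': occ=0, LF[10]=C('a')+0=6+0=6

Answer: 7 8 1 0 2 9 3 4 5 10 6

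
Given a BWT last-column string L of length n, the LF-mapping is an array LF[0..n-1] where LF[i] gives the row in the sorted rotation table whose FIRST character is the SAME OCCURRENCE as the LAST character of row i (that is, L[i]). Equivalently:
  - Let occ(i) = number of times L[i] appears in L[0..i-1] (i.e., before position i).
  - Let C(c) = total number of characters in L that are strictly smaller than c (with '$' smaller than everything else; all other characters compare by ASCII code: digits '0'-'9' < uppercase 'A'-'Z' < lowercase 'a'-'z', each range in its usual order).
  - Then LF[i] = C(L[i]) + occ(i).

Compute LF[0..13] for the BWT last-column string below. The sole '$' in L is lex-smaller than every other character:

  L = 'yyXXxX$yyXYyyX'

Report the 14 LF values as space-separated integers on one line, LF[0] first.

Char counts: '$':1, 'X':5, 'Y':1, 'x':1, 'y':6
C (first-col start): C('$')=0, C('X')=1, C('Y')=6, C('x')=7, C('y')=8
L[0]='y': occ=0, LF[0]=C('y')+0=8+0=8
L[1]='y': occ=1, LF[1]=C('y')+1=8+1=9
L[2]='X': occ=0, LF[2]=C('X')+0=1+0=1
L[3]='X': occ=1, LF[3]=C('X')+1=1+1=2
L[4]='x': occ=0, LF[4]=C('x')+0=7+0=7
L[5]='X': occ=2, LF[5]=C('X')+2=1+2=3
L[6]='$': occ=0, LF[6]=C('$')+0=0+0=0
L[7]='y': occ=2, LF[7]=C('y')+2=8+2=10
L[8]='y': occ=3, LF[8]=C('y')+3=8+3=11
L[9]='X': occ=3, LF[9]=C('X')+3=1+3=4
L[10]='Y': occ=0, LF[10]=C('Y')+0=6+0=6
L[11]='y': occ=4, LF[11]=C('y')+4=8+4=12
L[12]='y': occ=5, LF[12]=C('y')+5=8+5=13
L[13]='X': occ=4, LF[13]=C('X')+4=1+4=5

Answer: 8 9 1 2 7 3 0 10 11 4 6 12 13 5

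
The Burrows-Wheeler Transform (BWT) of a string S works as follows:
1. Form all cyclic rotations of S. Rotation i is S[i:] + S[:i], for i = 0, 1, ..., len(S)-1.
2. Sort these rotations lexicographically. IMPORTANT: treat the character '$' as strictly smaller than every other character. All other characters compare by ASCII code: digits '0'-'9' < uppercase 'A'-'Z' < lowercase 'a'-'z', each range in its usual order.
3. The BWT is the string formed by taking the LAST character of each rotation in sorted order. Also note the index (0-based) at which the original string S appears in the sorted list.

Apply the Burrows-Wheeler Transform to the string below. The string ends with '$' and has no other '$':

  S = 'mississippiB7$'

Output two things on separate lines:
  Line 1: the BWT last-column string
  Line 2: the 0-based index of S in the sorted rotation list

All 14 rotations (rotation i = S[i:]+S[:i]):
  rot[0] = mississippiB7$
  rot[1] = ississippiB7$m
  rot[2] = ssissippiB7$mi
  rot[3] = sissippiB7$mis
  rot[4] = issippiB7$miss
  rot[5] = ssippiB7$missi
  rot[6] = sippiB7$missis
  rot[7] = ippiB7$mississ
  rot[8] = ppiB7$mississi
  rot[9] = piB7$mississip
  rot[10] = iB7$mississipp
  rot[11] = B7$mississippi
  rot[12] = 7$mississippiB
  rot[13] = $mississippiB7
Sorted (with $ < everything):
  sorted[0] = $mississippiB7  (last char: '7')
  sorted[1] = 7$mississippiB  (last char: 'B')
  sorted[2] = B7$mississippi  (last char: 'i')
  sorted[3] = iB7$mississipp  (last char: 'p')
  sorted[4] = ippiB7$mississ  (last char: 's')
  sorted[5] = issippiB7$miss  (last char: 's')
  sorted[6] = ississippiB7$m  (last char: 'm')
  sorted[7] = mississippiB7$  (last char: '$')
  sorted[8] = piB7$mississip  (last char: 'p')
  sorted[9] = ppiB7$mississi  (last char: 'i')
  sorted[10] = sippiB7$missis  (last char: 's')
  sorted[11] = sissippiB7$mis  (last char: 's')
  sorted[12] = ssippiB7$missi  (last char: 'i')
  sorted[13] = ssissippiB7$mi  (last char: 'i')
Last column: 7Bipssm$pissii
Original string S is at sorted index 7

Answer: 7Bipssm$pissii
7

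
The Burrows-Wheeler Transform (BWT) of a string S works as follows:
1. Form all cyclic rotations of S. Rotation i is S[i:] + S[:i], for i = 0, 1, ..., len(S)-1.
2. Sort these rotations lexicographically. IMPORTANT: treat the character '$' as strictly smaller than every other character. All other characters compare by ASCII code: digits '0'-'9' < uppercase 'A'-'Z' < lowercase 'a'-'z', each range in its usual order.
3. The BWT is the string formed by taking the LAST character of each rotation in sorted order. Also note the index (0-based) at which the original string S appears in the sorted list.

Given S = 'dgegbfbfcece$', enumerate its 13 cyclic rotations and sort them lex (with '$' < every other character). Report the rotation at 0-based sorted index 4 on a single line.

All 13 rotations (rotation i = S[i:]+S[:i]):
  rot[0] = dgegbfbfcece$
  rot[1] = gegbfbfcece$d
  rot[2] = egbfbfcece$dg
  rot[3] = gbfbfcece$dge
  rot[4] = bfbfcece$dgeg
  rot[5] = fbfcece$dgegb
  rot[6] = bfcece$dgegbf
  rot[7] = fcece$dgegbfb
  rot[8] = cece$dgegbfbf
  rot[9] = ece$dgegbfbfc
  rot[10] = ce$dgegbfbfce
  rot[11] = e$dgegbfbfcec
  rot[12] = $dgegbfbfcece
Sorted (with $ < everything):
  sorted[0] = $dgegbfbfcece
  sorted[1] = bfbfcece$dgeg
  sorted[2] = bfcece$dgegbf
  sorted[3] = ce$dgegbfbfce
  sorted[4] = cece$dgegbfbf
  sorted[5] = dgegbfbfcece$
  sorted[6] = e$dgegbfbfcec
  sorted[7] = ece$dgegbfbfc
  sorted[8] = egbfbfcece$dg
  sorted[9] = fbfcece$dgegb
  sorted[10] = fcece$dgegbfb
  sorted[11] = gbfbfcece$dge
  sorted[12] = gegbfbfcece$d
sorted[4] = cece$dgegbfbf

Answer: cece$dgegbfbf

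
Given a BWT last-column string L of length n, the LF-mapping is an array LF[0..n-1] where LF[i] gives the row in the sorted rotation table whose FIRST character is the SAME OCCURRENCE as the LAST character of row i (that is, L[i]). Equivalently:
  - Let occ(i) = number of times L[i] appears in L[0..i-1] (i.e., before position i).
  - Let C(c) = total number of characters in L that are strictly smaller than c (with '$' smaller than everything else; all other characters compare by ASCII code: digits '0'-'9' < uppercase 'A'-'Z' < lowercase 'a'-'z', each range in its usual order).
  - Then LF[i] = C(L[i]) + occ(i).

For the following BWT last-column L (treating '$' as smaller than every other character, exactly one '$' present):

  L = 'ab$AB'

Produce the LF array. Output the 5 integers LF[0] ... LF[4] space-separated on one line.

Char counts: '$':1, 'A':1, 'B':1, 'a':1, 'b':1
C (first-col start): C('$')=0, C('A')=1, C('B')=2, C('a')=3, C('b')=4
L[0]='a': occ=0, LF[0]=C('a')+0=3+0=3
L[1]='b': occ=0, LF[1]=C('b')+0=4+0=4
L[2]='$': occ=0, LF[2]=C('$')+0=0+0=0
L[3]='A': occ=0, LF[3]=C('A')+0=1+0=1
L[4]='B': occ=0, LF[4]=C('B')+0=2+0=2

Answer: 3 4 0 1 2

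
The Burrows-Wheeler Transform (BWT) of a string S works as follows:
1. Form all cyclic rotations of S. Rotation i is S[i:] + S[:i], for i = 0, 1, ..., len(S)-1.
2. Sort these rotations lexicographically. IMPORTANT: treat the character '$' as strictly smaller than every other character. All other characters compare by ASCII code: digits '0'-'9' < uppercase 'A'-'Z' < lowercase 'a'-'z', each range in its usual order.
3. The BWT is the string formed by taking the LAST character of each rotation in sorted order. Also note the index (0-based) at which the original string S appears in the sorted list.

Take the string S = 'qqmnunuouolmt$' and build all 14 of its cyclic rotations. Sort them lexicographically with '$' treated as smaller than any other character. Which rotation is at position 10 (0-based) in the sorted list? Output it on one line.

Answer: t$qqmnunuouolm

Derivation:
All 14 rotations (rotation i = S[i:]+S[:i]):
  rot[0] = qqmnunuouolmt$
  rot[1] = qmnunuouolmt$q
  rot[2] = mnunuouolmt$qq
  rot[3] = nunuouolmt$qqm
  rot[4] = unuouolmt$qqmn
  rot[5] = nuouolmt$qqmnu
  rot[6] = uouolmt$qqmnun
  rot[7] = ouolmt$qqmnunu
  rot[8] = uolmt$qqmnunuo
  rot[9] = olmt$qqmnunuou
  rot[10] = lmt$qqmnunuouo
  rot[11] = mt$qqmnunuouol
  rot[12] = t$qqmnunuouolm
  rot[13] = $qqmnunuouolmt
Sorted (with $ < everything):
  sorted[0] = $qqmnunuouolmt
  sorted[1] = lmt$qqmnunuouo
  sorted[2] = mnunuouolmt$qq
  sorted[3] = mt$qqmnunuouol
  sorted[4] = nunuouolmt$qqm
  sorted[5] = nuouolmt$qqmnu
  sorted[6] = olmt$qqmnunuou
  sorted[7] = ouolmt$qqmnunu
  sorted[8] = qmnunuouolmt$q
  sorted[9] = qqmnunuouolmt$
  sorted[10] = t$qqmnunuouolm
  sorted[11] = unuouolmt$qqmn
  sorted[12] = uolmt$qqmnunuo
  sorted[13] = uouolmt$qqmnun
sorted[10] = t$qqmnunuouolm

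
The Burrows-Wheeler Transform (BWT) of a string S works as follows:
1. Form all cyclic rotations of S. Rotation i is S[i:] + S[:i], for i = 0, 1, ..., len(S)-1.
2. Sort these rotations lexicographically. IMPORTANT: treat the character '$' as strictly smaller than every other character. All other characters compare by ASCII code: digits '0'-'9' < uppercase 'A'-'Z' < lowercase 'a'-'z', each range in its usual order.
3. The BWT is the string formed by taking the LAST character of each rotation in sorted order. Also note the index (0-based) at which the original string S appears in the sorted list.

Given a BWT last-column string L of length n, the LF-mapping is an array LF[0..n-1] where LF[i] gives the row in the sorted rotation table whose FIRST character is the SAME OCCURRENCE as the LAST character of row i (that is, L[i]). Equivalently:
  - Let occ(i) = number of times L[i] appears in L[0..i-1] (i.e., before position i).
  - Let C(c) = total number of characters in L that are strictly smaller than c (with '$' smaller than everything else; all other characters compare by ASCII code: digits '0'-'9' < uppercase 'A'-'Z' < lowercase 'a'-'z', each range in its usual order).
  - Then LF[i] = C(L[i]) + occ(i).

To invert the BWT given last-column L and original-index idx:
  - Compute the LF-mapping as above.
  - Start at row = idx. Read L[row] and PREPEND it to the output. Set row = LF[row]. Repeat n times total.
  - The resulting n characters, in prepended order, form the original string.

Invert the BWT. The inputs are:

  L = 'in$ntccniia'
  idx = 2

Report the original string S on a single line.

LF mapping: 4 7 0 8 10 2 3 9 5 6 1
Walk LF starting at row 2, prepending L[row]:
  step 1: row=2, L[2]='$', prepend. Next row=LF[2]=0
  step 2: row=0, L[0]='i', prepend. Next row=LF[0]=4
  step 3: row=4, L[4]='t', prepend. Next row=LF[4]=10
  step 4: row=10, L[10]='a', prepend. Next row=LF[10]=1
  step 5: row=1, L[1]='n', prepend. Next row=LF[1]=7
  step 6: row=7, L[7]='n', prepend. Next row=LF[7]=9
  step 7: row=9, L[9]='i', prepend. Next row=LF[9]=6
  step 8: row=6, L[6]='c', prepend. Next row=LF[6]=3
  step 9: row=3, L[3]='n', prepend. Next row=LF[3]=8
  step 10: row=8, L[8]='i', prepend. Next row=LF[8]=5
  step 11: row=5, L[5]='c', prepend. Next row=LF[5]=2
Reversed output: cincinnati$

Answer: cincinnati$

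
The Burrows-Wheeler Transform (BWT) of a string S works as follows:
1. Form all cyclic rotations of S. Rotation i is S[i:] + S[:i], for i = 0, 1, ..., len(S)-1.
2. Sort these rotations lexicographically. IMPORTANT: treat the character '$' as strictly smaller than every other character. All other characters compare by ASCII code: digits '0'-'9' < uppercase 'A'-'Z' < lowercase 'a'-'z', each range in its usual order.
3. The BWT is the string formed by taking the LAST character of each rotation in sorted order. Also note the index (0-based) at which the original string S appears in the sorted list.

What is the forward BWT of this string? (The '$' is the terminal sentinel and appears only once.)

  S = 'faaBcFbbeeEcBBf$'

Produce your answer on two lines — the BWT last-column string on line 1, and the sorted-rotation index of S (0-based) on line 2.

Answer: fcaBecafFbEBebB$
15

Derivation:
All 16 rotations (rotation i = S[i:]+S[:i]):
  rot[0] = faaBcFbbeeEcBBf$
  rot[1] = aaBcFbbeeEcBBf$f
  rot[2] = aBcFbbeeEcBBf$fa
  rot[3] = BcFbbeeEcBBf$faa
  rot[4] = cFbbeeEcBBf$faaB
  rot[5] = FbbeeEcBBf$faaBc
  rot[6] = bbeeEcBBf$faaBcF
  rot[7] = beeEcBBf$faaBcFb
  rot[8] = eeEcBBf$faaBcFbb
  rot[9] = eEcBBf$faaBcFbbe
  rot[10] = EcBBf$faaBcFbbee
  rot[11] = cBBf$faaBcFbbeeE
  rot[12] = BBf$faaBcFbbeeEc
  rot[13] = Bf$faaBcFbbeeEcB
  rot[14] = f$faaBcFbbeeEcBB
  rot[15] = $faaBcFbbeeEcBBf
Sorted (with $ < everything):
  sorted[0] = $faaBcFbbeeEcBBf  (last char: 'f')
  sorted[1] = BBf$faaBcFbbeeEc  (last char: 'c')
  sorted[2] = BcFbbeeEcBBf$faa  (last char: 'a')
  sorted[3] = Bf$faaBcFbbeeEcB  (last char: 'B')
  sorted[4] = EcBBf$faaBcFbbee  (last char: 'e')
  sorted[5] = FbbeeEcBBf$faaBc  (last char: 'c')
  sorted[6] = aBcFbbeeEcBBf$fa  (last char: 'a')
  sorted[7] = aaBcFbbeeEcBBf$f  (last char: 'f')
  sorted[8] = bbeeEcBBf$faaBcF  (last char: 'F')
  sorted[9] = beeEcBBf$faaBcFb  (last char: 'b')
  sorted[10] = cBBf$faaBcFbbeeE  (last char: 'E')
  sorted[11] = cFbbeeEcBBf$faaB  (last char: 'B')
  sorted[12] = eEcBBf$faaBcFbbe  (last char: 'e')
  sorted[13] = eeEcBBf$faaBcFbb  (last char: 'b')
  sorted[14] = f$faaBcFbbeeEcBB  (last char: 'B')
  sorted[15] = faaBcFbbeeEcBBf$  (last char: '$')
Last column: fcaBecafFbEBebB$
Original string S is at sorted index 15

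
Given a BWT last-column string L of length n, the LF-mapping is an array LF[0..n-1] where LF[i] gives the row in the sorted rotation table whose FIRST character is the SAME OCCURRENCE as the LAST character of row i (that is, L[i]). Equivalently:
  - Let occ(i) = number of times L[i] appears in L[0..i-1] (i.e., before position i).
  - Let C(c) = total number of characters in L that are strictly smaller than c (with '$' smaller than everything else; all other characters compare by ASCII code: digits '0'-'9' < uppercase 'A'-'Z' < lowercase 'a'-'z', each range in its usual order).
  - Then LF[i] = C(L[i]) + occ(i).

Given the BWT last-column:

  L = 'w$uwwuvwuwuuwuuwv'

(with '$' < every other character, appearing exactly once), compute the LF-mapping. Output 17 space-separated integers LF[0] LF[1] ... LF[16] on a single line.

Char counts: '$':1, 'u':7, 'v':2, 'w':7
C (first-col start): C('$')=0, C('u')=1, C('v')=8, C('w')=10
L[0]='w': occ=0, LF[0]=C('w')+0=10+0=10
L[1]='$': occ=0, LF[1]=C('$')+0=0+0=0
L[2]='u': occ=0, LF[2]=C('u')+0=1+0=1
L[3]='w': occ=1, LF[3]=C('w')+1=10+1=11
L[4]='w': occ=2, LF[4]=C('w')+2=10+2=12
L[5]='u': occ=1, LF[5]=C('u')+1=1+1=2
L[6]='v': occ=0, LF[6]=C('v')+0=8+0=8
L[7]='w': occ=3, LF[7]=C('w')+3=10+3=13
L[8]='u': occ=2, LF[8]=C('u')+2=1+2=3
L[9]='w': occ=4, LF[9]=C('w')+4=10+4=14
L[10]='u': occ=3, LF[10]=C('u')+3=1+3=4
L[11]='u': occ=4, LF[11]=C('u')+4=1+4=5
L[12]='w': occ=5, LF[12]=C('w')+5=10+5=15
L[13]='u': occ=5, LF[13]=C('u')+5=1+5=6
L[14]='u': occ=6, LF[14]=C('u')+6=1+6=7
L[15]='w': occ=6, LF[15]=C('w')+6=10+6=16
L[16]='v': occ=1, LF[16]=C('v')+1=8+1=9

Answer: 10 0 1 11 12 2 8 13 3 14 4 5 15 6 7 16 9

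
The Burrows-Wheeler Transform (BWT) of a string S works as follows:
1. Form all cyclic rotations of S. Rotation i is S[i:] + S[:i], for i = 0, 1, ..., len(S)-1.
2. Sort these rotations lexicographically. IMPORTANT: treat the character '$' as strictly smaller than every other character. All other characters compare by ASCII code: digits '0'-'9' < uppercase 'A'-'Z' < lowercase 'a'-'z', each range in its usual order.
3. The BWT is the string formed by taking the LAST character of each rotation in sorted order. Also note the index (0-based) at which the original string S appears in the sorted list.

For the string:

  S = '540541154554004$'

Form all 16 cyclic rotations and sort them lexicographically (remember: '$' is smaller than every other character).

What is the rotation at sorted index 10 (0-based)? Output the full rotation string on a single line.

All 16 rotations (rotation i = S[i:]+S[:i]):
  rot[0] = 540541154554004$
  rot[1] = 40541154554004$5
  rot[2] = 0541154554004$54
  rot[3] = 541154554004$540
  rot[4] = 41154554004$5405
  rot[5] = 1154554004$54054
  rot[6] = 154554004$540541
  rot[7] = 54554004$5405411
  rot[8] = 4554004$54054115
  rot[9] = 554004$540541154
  rot[10] = 54004$5405411545
  rot[11] = 4004$54054115455
  rot[12] = 004$540541154554
  rot[13] = 04$5405411545540
  rot[14] = 4$54054115455400
  rot[15] = $540541154554004
Sorted (with $ < everything):
  sorted[0] = $540541154554004
  sorted[1] = 004$540541154554
  sorted[2] = 04$5405411545540
  sorted[3] = 0541154554004$54
  sorted[4] = 1154554004$54054
  sorted[5] = 154554004$540541
  sorted[6] = 4$54054115455400
  sorted[7] = 4004$54054115455
  sorted[8] = 40541154554004$5
  sorted[9] = 41154554004$5405
  sorted[10] = 4554004$54054115
  sorted[11] = 54004$5405411545
  sorted[12] = 540541154554004$
  sorted[13] = 541154554004$540
  sorted[14] = 54554004$5405411
  sorted[15] = 554004$540541154
sorted[10] = 4554004$54054115

Answer: 4554004$54054115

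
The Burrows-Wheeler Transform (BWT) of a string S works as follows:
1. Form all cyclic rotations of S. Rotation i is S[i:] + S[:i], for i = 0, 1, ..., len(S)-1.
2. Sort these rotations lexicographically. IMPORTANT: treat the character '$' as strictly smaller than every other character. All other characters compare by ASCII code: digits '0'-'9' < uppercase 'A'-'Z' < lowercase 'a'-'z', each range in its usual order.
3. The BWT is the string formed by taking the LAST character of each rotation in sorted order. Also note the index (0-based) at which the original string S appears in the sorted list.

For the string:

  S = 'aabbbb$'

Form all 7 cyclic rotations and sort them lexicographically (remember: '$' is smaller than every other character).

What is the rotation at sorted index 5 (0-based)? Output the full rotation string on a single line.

All 7 rotations (rotation i = S[i:]+S[:i]):
  rot[0] = aabbbb$
  rot[1] = abbbb$a
  rot[2] = bbbb$aa
  rot[3] = bbb$aab
  rot[4] = bb$aabb
  rot[5] = b$aabbb
  rot[6] = $aabbbb
Sorted (with $ < everything):
  sorted[0] = $aabbbb
  sorted[1] = aabbbb$
  sorted[2] = abbbb$a
  sorted[3] = b$aabbb
  sorted[4] = bb$aabb
  sorted[5] = bbb$aab
  sorted[6] = bbbb$aa
sorted[5] = bbb$aab

Answer: bbb$aab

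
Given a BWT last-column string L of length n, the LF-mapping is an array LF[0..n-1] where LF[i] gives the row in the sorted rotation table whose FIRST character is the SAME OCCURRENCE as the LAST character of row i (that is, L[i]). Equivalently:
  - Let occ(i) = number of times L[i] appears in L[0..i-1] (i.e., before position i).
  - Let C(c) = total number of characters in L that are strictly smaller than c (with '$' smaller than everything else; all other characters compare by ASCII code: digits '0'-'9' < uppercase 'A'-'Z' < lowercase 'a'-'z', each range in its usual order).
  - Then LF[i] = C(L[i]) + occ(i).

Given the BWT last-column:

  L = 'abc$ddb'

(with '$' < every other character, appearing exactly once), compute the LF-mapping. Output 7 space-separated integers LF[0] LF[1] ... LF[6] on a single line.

Answer: 1 2 4 0 5 6 3

Derivation:
Char counts: '$':1, 'a':1, 'b':2, 'c':1, 'd':2
C (first-col start): C('$')=0, C('a')=1, C('b')=2, C('c')=4, C('d')=5
L[0]='a': occ=0, LF[0]=C('a')+0=1+0=1
L[1]='b': occ=0, LF[1]=C('b')+0=2+0=2
L[2]='c': occ=0, LF[2]=C('c')+0=4+0=4
L[3]='$': occ=0, LF[3]=C('$')+0=0+0=0
L[4]='d': occ=0, LF[4]=C('d')+0=5+0=5
L[5]='d': occ=1, LF[5]=C('d')+1=5+1=6
L[6]='b': occ=1, LF[6]=C('b')+1=2+1=3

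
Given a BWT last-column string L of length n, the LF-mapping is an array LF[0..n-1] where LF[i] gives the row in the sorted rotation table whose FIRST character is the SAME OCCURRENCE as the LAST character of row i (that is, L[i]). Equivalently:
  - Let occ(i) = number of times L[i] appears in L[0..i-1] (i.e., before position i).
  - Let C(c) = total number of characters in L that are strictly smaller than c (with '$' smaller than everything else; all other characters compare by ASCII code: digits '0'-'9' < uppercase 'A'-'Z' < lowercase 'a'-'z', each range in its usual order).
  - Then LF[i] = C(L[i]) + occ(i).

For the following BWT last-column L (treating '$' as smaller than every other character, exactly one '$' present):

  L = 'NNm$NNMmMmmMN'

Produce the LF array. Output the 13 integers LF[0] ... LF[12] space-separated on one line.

Char counts: '$':1, 'M':3, 'N':5, 'm':4
C (first-col start): C('$')=0, C('M')=1, C('N')=4, C('m')=9
L[0]='N': occ=0, LF[0]=C('N')+0=4+0=4
L[1]='N': occ=1, LF[1]=C('N')+1=4+1=5
L[2]='m': occ=0, LF[2]=C('m')+0=9+0=9
L[3]='$': occ=0, LF[3]=C('$')+0=0+0=0
L[4]='N': occ=2, LF[4]=C('N')+2=4+2=6
L[5]='N': occ=3, LF[5]=C('N')+3=4+3=7
L[6]='M': occ=0, LF[6]=C('M')+0=1+0=1
L[7]='m': occ=1, LF[7]=C('m')+1=9+1=10
L[8]='M': occ=1, LF[8]=C('M')+1=1+1=2
L[9]='m': occ=2, LF[9]=C('m')+2=9+2=11
L[10]='m': occ=3, LF[10]=C('m')+3=9+3=12
L[11]='M': occ=2, LF[11]=C('M')+2=1+2=3
L[12]='N': occ=4, LF[12]=C('N')+4=4+4=8

Answer: 4 5 9 0 6 7 1 10 2 11 12 3 8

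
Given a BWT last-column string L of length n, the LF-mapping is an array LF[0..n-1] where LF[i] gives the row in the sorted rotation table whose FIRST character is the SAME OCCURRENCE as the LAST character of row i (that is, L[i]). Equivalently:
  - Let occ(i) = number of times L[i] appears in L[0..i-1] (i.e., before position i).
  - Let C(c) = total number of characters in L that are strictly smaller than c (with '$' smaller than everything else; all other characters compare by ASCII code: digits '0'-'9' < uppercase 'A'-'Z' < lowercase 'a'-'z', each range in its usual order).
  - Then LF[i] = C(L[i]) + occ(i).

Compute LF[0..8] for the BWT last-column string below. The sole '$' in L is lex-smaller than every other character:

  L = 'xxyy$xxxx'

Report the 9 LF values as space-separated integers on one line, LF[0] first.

Answer: 1 2 7 8 0 3 4 5 6

Derivation:
Char counts: '$':1, 'x':6, 'y':2
C (first-col start): C('$')=0, C('x')=1, C('y')=7
L[0]='x': occ=0, LF[0]=C('x')+0=1+0=1
L[1]='x': occ=1, LF[1]=C('x')+1=1+1=2
L[2]='y': occ=0, LF[2]=C('y')+0=7+0=7
L[3]='y': occ=1, LF[3]=C('y')+1=7+1=8
L[4]='$': occ=0, LF[4]=C('$')+0=0+0=0
L[5]='x': occ=2, LF[5]=C('x')+2=1+2=3
L[6]='x': occ=3, LF[6]=C('x')+3=1+3=4
L[7]='x': occ=4, LF[7]=C('x')+4=1+4=5
L[8]='x': occ=5, LF[8]=C('x')+5=1+5=6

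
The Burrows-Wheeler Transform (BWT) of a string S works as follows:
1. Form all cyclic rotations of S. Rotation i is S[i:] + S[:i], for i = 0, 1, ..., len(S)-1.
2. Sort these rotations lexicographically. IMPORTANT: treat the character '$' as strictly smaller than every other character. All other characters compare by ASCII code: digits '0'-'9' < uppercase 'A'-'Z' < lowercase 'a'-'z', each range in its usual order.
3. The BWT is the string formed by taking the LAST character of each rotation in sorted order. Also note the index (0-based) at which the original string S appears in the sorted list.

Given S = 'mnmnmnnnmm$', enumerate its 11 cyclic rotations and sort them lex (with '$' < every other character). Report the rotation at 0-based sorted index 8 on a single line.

All 11 rotations (rotation i = S[i:]+S[:i]):
  rot[0] = mnmnmnnnmm$
  rot[1] = nmnmnnnmm$m
  rot[2] = mnmnnnmm$mn
  rot[3] = nmnnnmm$mnm
  rot[4] = mnnnmm$mnmn
  rot[5] = nnnmm$mnmnm
  rot[6] = nnmm$mnmnmn
  rot[7] = nmm$mnmnmnn
  rot[8] = mm$mnmnmnnn
  rot[9] = m$mnmnmnnnm
  rot[10] = $mnmnmnnnmm
Sorted (with $ < everything):
  sorted[0] = $mnmnmnnnmm
  sorted[1] = m$mnmnmnnnm
  sorted[2] = mm$mnmnmnnn
  sorted[3] = mnmnmnnnmm$
  sorted[4] = mnmnnnmm$mn
  sorted[5] = mnnnmm$mnmn
  sorted[6] = nmm$mnmnmnn
  sorted[7] = nmnmnnnmm$m
  sorted[8] = nmnnnmm$mnm
  sorted[9] = nnmm$mnmnmn
  sorted[10] = nnnmm$mnmnm
sorted[8] = nmnnnmm$mnm

Answer: nmnnnmm$mnm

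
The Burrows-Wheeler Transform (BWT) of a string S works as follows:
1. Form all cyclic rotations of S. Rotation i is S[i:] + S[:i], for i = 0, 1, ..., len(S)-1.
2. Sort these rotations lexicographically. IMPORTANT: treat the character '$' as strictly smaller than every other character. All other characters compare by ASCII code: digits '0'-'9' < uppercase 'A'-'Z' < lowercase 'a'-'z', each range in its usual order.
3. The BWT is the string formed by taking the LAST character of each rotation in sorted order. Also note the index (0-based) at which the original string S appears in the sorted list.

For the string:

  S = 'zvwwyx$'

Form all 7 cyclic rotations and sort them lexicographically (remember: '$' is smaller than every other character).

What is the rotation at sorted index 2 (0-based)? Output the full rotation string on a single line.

All 7 rotations (rotation i = S[i:]+S[:i]):
  rot[0] = zvwwyx$
  rot[1] = vwwyx$z
  rot[2] = wwyx$zv
  rot[3] = wyx$zvw
  rot[4] = yx$zvww
  rot[5] = x$zvwwy
  rot[6] = $zvwwyx
Sorted (with $ < everything):
  sorted[0] = $zvwwyx
  sorted[1] = vwwyx$z
  sorted[2] = wwyx$zv
  sorted[3] = wyx$zvw
  sorted[4] = x$zvwwy
  sorted[5] = yx$zvww
  sorted[6] = zvwwyx$
sorted[2] = wwyx$zv

Answer: wwyx$zv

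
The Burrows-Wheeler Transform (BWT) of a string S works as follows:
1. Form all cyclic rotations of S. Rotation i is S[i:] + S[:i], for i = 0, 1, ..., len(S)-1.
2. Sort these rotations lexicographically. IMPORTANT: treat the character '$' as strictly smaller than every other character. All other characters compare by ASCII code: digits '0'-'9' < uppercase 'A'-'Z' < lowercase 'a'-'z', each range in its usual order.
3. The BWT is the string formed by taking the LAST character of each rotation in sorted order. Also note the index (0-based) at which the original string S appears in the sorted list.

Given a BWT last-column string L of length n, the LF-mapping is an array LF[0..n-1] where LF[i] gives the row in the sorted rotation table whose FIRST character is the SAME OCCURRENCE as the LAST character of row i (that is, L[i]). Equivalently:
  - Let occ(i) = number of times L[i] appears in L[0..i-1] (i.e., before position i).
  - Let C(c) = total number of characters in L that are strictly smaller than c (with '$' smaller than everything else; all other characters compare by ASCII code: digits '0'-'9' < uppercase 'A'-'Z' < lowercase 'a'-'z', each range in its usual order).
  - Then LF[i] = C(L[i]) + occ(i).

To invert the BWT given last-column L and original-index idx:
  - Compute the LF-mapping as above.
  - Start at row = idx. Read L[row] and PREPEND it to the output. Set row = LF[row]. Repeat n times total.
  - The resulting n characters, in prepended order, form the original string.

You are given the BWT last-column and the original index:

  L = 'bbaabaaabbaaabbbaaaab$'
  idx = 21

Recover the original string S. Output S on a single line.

LF mapping: 13 14 1 2 15 3 4 5 16 17 6 7 8 18 19 20 9 10 11 12 21 0
Walk LF starting at row 21, prepending L[row]:
  step 1: row=21, L[21]='$', prepend. Next row=LF[21]=0
  step 2: row=0, L[0]='b', prepend. Next row=LF[0]=13
  step 3: row=13, L[13]='b', prepend. Next row=LF[13]=18
  step 4: row=18, L[18]='a', prepend. Next row=LF[18]=11
  step 5: row=11, L[11]='a', prepend. Next row=LF[11]=7
  step 6: row=7, L[7]='a', prepend. Next row=LF[7]=5
  step 7: row=5, L[5]='a', prepend. Next row=LF[5]=3
  step 8: row=3, L[3]='a', prepend. Next row=LF[3]=2
  step 9: row=2, L[2]='a', prepend. Next row=LF[2]=1
  step 10: row=1, L[1]='b', prepend. Next row=LF[1]=14
  step 11: row=14, L[14]='b', prepend. Next row=LF[14]=19
  step 12: row=19, L[19]='a', prepend. Next row=LF[19]=12
  step 13: row=12, L[12]='a', prepend. Next row=LF[12]=8
  step 14: row=8, L[8]='b', prepend. Next row=LF[8]=16
  step 15: row=16, L[16]='a', prepend. Next row=LF[16]=9
  step 16: row=9, L[9]='b', prepend. Next row=LF[9]=17
  step 17: row=17, L[17]='a', prepend. Next row=LF[17]=10
  step 18: row=10, L[10]='a', prepend. Next row=LF[10]=6
  step 19: row=6, L[6]='a', prepend. Next row=LF[6]=4
  step 20: row=4, L[4]='b', prepend. Next row=LF[4]=15
  step 21: row=15, L[15]='b', prepend. Next row=LF[15]=20
  step 22: row=20, L[20]='b', prepend. Next row=LF[20]=21
Reversed output: bbbaaababaabbaaaaaabb$

Answer: bbbaaababaabbaaaaaabb$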